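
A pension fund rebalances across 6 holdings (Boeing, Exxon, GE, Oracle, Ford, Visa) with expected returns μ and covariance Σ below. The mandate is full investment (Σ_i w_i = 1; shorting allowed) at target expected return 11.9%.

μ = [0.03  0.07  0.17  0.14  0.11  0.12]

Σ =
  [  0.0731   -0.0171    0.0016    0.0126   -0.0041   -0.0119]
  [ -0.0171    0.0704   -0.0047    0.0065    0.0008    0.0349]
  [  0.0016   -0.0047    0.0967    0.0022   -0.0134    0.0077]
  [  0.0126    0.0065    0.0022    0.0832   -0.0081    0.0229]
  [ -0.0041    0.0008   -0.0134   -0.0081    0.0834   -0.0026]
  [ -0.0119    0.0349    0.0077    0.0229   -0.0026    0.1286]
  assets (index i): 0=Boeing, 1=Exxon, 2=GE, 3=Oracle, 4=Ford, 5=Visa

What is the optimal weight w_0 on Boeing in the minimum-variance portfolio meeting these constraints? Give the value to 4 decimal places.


g=Σ⁻¹μ = [0.4685  0.8895  1.9796  1.5634  1.8150  0.3749]
h=Σ⁻¹𝟙 = [17.2210  16.8595  12.6203  8.4989  15.6170  2.8409]
a=μᵀg=0.876366  b=𝟙ᵀg=7.090862  c=𝟙ᵀh=73.657577  D=ac−b²=14.270634
λ₁=(c·0.119−b)/D = (73.657577·0.119−7.090862)/14.270634 = 0.117331
λ₂=(a−b·0.119)/D = (0.876366−7.090862·0.119)/14.270634 = 0.002281
w* = 0.117331·g + 0.002281·h:
  w_0 = 0.117331·0.4685 + 0.002281·17.2210 = 0.0942  (Boeing)
  w_1 = 0.117331·0.8895 + 0.002281·16.8595 = 0.1428  (Exxon)
  w_2 = 0.117331·1.9796 + 0.002281·12.6203 = 0.2611  (GE)
  w_3 = 0.117331·1.5634 + 0.002281·8.4989 = 0.2028  (Oracle)
  w_4 = 0.117331·1.8150 + 0.002281·15.6170 = 0.2486  (Ford)
  w_5 = 0.117331·0.3749 + 0.002281·2.8409 = 0.0505  (Visa)
Σw_i=1.0000  μᵀw=0.1190
σ²=wᵀΣw=λ₁·μ_p+λ₂ = 0.117331·0.119 + 0.002281 = 0.016244 ≈ 0.0162

0.0942


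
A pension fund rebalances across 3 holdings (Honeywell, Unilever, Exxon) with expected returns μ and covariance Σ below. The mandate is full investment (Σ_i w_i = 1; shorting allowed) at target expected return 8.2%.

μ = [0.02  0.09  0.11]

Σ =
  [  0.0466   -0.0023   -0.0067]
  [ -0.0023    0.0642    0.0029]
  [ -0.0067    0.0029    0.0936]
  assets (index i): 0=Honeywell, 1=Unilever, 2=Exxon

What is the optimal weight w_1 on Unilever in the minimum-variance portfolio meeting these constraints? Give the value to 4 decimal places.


p=Σ⁻¹μ = [0.6666  1.3724  1.1804]
q=Σ⁻¹𝟙 = [23.9556  15.8967  11.9060]
a=μᵀp=0.266697  b=𝟙ᵀp=3.219480  c=𝟙ᵀq=51.758383  D=ac−b²=3.438740
λ₁=(c·0.082−b)/D = (51.758383·0.082−3.219480)/3.438740 = 0.297989
λ₂=(a−b·0.082)/D = (0.266697−3.219480·0.082)/3.438740 = 0.000785
w* = 0.297989·p + 0.000785·q:
  w_0 = 0.297989·0.6666 + 0.000785·23.9556 = 0.2175  (Honeywell)
  w_1 = 0.297989·1.3724 + 0.000785·15.8967 = 0.4214  (Unilever)
  w_2 = 0.297989·1.1804 + 0.000785·11.9060 = 0.3611  (Exxon)
Σw_i=1.0000  μᵀw=0.0820
σ²=wᵀΣw=λ₁·μ_p+λ₂ = 0.297989·0.082 + 0.000785 = 0.025220 ≈ 0.0252

0.4214


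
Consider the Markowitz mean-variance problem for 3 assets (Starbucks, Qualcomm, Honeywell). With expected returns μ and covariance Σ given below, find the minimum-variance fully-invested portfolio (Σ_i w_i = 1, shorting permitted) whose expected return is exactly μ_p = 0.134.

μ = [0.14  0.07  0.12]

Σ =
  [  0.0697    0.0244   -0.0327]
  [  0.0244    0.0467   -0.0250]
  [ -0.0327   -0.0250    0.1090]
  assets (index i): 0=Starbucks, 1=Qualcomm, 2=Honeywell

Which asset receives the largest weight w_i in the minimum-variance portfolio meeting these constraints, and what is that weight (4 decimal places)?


u=Σ⁻¹μ = [2.5656  1.3222  2.1739]
v=Σ⁻¹𝟙 = [14.9825  23.8284  19.1343]
a=μᵀu=0.712602  b=𝟙ᵀu=6.061645  c=𝟙ᵀv=57.945115  D=ac−b²=4.548249
λ₁=(c·0.134−b)/D = (57.945115·0.134−6.061645)/4.548249 = 0.374430
λ₂=(a−b·0.134)/D = (0.712602−6.061645·0.134)/4.548249 = -0.021911
w* = 0.374430·u + -0.021911·v:
  w_0 = 0.374430·2.5656 + -0.021911·14.9825 = 0.6324  (Starbucks)
  w_1 = 0.374430·1.3222 + -0.021911·23.8284 = -0.0271  (Qualcomm)
  w_2 = 0.374430·2.1739 + -0.021911·19.1343 = 0.3947  (Honeywell)
Σw_i=1.0000  μᵀw=0.1340
σ²=wᵀΣw=λ₁·μ_p+λ₂ = 0.374430·0.134 + -0.021911 = 0.028262 ≈ 0.0283

Starbucks (0.6324)


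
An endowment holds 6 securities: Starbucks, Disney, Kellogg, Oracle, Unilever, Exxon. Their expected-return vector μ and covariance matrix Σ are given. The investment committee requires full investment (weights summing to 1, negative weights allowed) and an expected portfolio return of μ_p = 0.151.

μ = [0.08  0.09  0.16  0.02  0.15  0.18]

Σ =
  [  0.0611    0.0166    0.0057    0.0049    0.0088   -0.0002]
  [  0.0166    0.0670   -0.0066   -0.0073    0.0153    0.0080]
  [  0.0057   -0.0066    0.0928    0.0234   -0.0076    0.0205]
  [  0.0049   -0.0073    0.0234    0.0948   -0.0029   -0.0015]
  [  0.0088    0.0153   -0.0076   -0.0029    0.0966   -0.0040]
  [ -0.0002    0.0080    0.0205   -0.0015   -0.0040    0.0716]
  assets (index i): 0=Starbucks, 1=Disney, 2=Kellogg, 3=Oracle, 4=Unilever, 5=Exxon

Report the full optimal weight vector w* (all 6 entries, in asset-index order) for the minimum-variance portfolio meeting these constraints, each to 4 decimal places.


0.1150  0.0969  0.2218  -0.0194  0.2485  0.3373

u=Σ⁻¹μ = [0.7814  0.6692  1.3920  -0.0397  1.5721  2.1298]
v=Σ⁻¹𝟙 = [10.8741  10.4862  6.5909  9.6263  8.9901  11.6421]
a=μᵀu=0.963854  b=𝟙ᵀu=6.504842  c=𝟙ᵀv=58.209675  D=ac−b²=13.792667
λ₁=(c·0.151−b)/D = (58.209675·0.151−6.504842)/13.792667 = 0.165655
λ₂=(a−b·0.151)/D = (0.963854−6.504842·0.151)/13.792667 = -0.001332
w* = 0.165655·u + -0.001332·v:
  w_0 = 0.165655·0.7814 + -0.001332·10.8741 = 0.1150  (Starbucks)
  w_1 = 0.165655·0.6692 + -0.001332·10.4862 = 0.0969  (Disney)
  w_2 = 0.165655·1.3920 + -0.001332·6.5909 = 0.2218  (Kellogg)
  w_3 = 0.165655·-0.0397 + -0.001332·9.6263 = -0.0194  (Oracle)
  w_4 = 0.165655·1.5721 + -0.001332·8.9901 = 0.2485  (Unilever)
  w_5 = 0.165655·2.1298 + -0.001332·11.6421 = 0.3373  (Exxon)
Σw_i=1.0000  μᵀw=0.1510
σ²=wᵀΣw=λ₁·μ_p+λ₂ = 0.165655·0.151 + -0.001332 = 0.023681 ≈ 0.0237


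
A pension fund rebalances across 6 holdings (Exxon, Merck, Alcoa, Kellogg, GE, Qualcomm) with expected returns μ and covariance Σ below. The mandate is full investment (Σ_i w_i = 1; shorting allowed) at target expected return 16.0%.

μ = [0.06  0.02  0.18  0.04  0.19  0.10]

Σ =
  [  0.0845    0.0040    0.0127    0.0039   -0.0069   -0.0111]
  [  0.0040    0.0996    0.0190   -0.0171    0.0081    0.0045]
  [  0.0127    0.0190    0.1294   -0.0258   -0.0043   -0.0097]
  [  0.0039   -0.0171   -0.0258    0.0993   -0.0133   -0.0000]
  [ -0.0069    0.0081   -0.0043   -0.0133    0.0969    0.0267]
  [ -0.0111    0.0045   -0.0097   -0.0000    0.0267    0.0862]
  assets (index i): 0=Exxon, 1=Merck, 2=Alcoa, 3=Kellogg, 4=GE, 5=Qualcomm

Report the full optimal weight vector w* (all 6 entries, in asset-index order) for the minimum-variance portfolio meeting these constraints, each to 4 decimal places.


0.0842  -0.1030  0.3369  0.1478  0.4115  0.1226

p=Σ⁻¹μ = [0.6885  -0.1688  1.6873  1.0553  2.0169  0.8227]
q=Σ⁻¹𝟙 = [11.5086  9.0704  9.3701  14.9451  9.9309  10.5877]
a=μᵀp=0.849356  b=𝟙ᵀp=6.102002  c=𝟙ᵀq=65.412910  D=ac−b²=18.324427
λ₁=(c·0.160−b)/D = (65.412910·0.160−6.102002)/18.324427 = 0.238156
λ₂=(a−b·0.160)/D = (0.849356−6.102002·0.160)/18.324427 = -0.006929
w* = 0.238156·p + -0.006929·q:
  w_0 = 0.238156·0.6885 + -0.006929·11.5086 = 0.0842  (Exxon)
  w_1 = 0.238156·-0.1688 + -0.006929·9.0704 = -0.1030  (Merck)
  w_2 = 0.238156·1.6873 + -0.006929·9.3701 = 0.3369  (Alcoa)
  w_3 = 0.238156·1.0553 + -0.006929·14.9451 = 0.1478  (Kellogg)
  w_4 = 0.238156·2.0169 + -0.006929·9.9309 = 0.4115  (GE)
  w_5 = 0.238156·0.8227 + -0.006929·10.5877 = 0.1226  (Qualcomm)
Σw_i=1.0000  μᵀw=0.1600
σ²=wᵀΣw=λ₁·μ_p+λ₂ = 0.238156·0.160 + -0.006929 = 0.031176 ≈ 0.0312


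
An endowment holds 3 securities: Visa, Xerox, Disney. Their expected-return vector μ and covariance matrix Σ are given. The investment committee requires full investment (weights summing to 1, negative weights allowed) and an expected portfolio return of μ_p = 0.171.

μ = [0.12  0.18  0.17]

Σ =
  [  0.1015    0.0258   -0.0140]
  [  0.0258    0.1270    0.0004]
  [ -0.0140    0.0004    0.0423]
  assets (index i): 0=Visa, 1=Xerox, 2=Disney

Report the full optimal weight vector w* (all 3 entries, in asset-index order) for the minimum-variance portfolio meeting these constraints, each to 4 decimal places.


0.0333  0.2667  0.7000

p=Σ⁻¹μ = [1.5271  1.0929  4.5140]
q=Σ⁻¹𝟙 = [12.3260  5.2829  27.6702]
a=μᵀp=1.147349  b=𝟙ᵀp=7.133967  c=𝟙ᵀq=45.279038  D=ac−b²=1.057359
λ₁=(c·0.171−b)/D = (45.279038·0.171−7.133967)/1.057359 = 0.575726
λ₂=(a−b·0.171)/D = (1.147349−7.133967·0.171)/1.057359 = -0.068624
w* = 0.575726·p + -0.068624·q:
  w_0 = 0.575726·1.5271 + -0.068624·12.3260 = 0.0333  (Visa)
  w_1 = 0.575726·1.0929 + -0.068624·5.2829 = 0.2667  (Xerox)
  w_2 = 0.575726·4.5140 + -0.068624·27.6702 = 0.7000  (Disney)
Σw_i=1.0000  μᵀw=0.1710
σ²=wᵀΣw=λ₁·μ_p+λ₂ = 0.575726·0.171 + -0.068624 = 0.029826 ≈ 0.0298


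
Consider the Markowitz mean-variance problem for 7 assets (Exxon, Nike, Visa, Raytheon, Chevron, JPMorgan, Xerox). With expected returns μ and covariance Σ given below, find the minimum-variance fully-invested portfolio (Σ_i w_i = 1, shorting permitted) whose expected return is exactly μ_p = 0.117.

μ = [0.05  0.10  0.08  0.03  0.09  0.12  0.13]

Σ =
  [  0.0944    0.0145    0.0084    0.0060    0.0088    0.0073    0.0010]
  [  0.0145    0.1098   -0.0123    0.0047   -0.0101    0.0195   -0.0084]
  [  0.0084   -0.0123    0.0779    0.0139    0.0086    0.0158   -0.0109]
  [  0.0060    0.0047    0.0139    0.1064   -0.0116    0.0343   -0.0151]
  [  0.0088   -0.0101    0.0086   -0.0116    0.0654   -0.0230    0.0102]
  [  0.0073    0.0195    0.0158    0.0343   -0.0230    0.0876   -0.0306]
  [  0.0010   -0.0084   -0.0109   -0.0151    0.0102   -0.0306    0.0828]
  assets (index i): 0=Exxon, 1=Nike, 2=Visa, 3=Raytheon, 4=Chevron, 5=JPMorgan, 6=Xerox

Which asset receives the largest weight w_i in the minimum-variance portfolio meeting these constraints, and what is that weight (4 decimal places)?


x=Σ⁻¹μ = [-0.0700  0.9530  0.8502  -0.0878  1.8651  2.3769  2.4121]
y=Σ⁻¹𝟙 = [4.5895  9.6798  10.0026  7.0310  18.7117  15.9365  19.1874]
a=μᵀx=0.923835  b=𝟙ᵀx=8.299385  c=𝟙ᵀy=85.138435  D=ac−b²=9.774100
λ₁=(c·0.117−b)/D = (85.138435·0.117−8.299385)/9.774100 = 0.170022
λ₂=(a−b·0.117)/D = (0.923835−8.299385·0.117)/9.774100 = -0.004828
w* = 0.170022·x + -0.004828·y:
  w_0 = 0.170022·-0.0700 + -0.004828·4.5895 = -0.0341  (Exxon)
  w_1 = 0.170022·0.9530 + -0.004828·9.6798 = 0.1153  (Nike)
  w_2 = 0.170022·0.8502 + -0.004828·10.0026 = 0.0963  (Visa)
  w_3 = 0.170022·-0.0878 + -0.004828·7.0310 = -0.0489  (Raytheon)
  w_4 = 0.170022·1.8651 + -0.004828·18.7117 = 0.2268  (Chevron)
  w_5 = 0.170022·2.3769 + -0.004828·15.9365 = 0.3272  (JPMorgan)
  w_6 = 0.170022·2.4121 + -0.004828·19.1874 = 0.3175  (Xerox)
Σw_i=1.0000  μᵀw=0.1170
σ²=wᵀΣw=λ₁·μ_p+λ₂ = 0.170022·0.117 + -0.004828 = 0.015064 ≈ 0.0151

JPMorgan (0.3272)


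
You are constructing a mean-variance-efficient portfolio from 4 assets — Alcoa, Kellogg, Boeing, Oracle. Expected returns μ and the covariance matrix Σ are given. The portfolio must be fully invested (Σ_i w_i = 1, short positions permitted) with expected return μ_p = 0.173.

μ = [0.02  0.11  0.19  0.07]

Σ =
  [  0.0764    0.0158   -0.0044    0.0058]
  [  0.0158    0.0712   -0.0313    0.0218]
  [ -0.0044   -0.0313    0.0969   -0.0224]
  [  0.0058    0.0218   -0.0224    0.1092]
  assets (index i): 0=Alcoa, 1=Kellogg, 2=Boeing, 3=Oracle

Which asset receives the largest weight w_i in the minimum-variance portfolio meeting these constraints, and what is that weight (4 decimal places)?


u=Σ⁻¹μ = [-0.1744  2.6725  2.9846  0.7290]
v=Σ⁻¹𝟙 = [9.9134  17.1841  18.3952  8.9738]
a=μᵀu=0.908599  b=𝟙ᵀu=6.211777  c=𝟙ᵀv=54.466518  D=ac−b²=10.902066
λ₁=(c·0.173−b)/D = (54.466518·0.173−6.211777)/10.902066 = 0.294525
λ₂=(a−b·0.173)/D = (0.908599−6.211777·0.173)/10.902066 = -0.015230
w* = 0.294525·u + -0.015230·v:
  w_0 = 0.294525·-0.1744 + -0.015230·9.9134 = -0.2023  (Alcoa)
  w_1 = 0.294525·2.6725 + -0.015230·17.1841 = 0.5254  (Kellogg)
  w_2 = 0.294525·2.9846 + -0.015230·18.3952 = 0.5989  (Boeing)
  w_3 = 0.294525·0.7290 + -0.015230·8.9738 = 0.0780  (Oracle)
Σw_i=1.0000  μᵀw=0.1730
σ²=wᵀΣw=λ₁·μ_p+λ₂ = 0.294525·0.173 + -0.015230 = 0.035723 ≈ 0.0357

Boeing (0.5989)


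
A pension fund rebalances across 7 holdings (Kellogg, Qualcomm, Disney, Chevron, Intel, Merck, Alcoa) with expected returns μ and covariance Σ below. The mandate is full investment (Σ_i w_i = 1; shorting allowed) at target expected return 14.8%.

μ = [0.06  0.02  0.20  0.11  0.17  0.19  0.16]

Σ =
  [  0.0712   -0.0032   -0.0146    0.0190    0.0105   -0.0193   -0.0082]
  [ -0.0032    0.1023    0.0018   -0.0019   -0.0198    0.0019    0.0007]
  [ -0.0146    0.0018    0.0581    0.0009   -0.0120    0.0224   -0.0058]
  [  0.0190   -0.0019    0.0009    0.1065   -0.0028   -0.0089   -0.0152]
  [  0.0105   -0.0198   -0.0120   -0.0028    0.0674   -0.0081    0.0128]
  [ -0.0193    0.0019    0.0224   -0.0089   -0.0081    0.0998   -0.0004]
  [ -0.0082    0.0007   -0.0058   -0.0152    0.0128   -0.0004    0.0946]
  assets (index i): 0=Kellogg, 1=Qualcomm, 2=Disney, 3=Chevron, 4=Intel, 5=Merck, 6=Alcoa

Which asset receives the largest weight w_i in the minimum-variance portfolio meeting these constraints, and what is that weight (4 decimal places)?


p=Σ⁻¹μ = [1.5749  0.7551  3.9786  1.2167  3.1072  1.6691  1.8483]
q=Σ⁻¹𝟙 = [18.2175  13.5761  22.3055  9.3605  19.2898  10.7280  12.3564]
a=μᵀp=2.180244  b=𝟙ᵀp=14.149951  c=𝟙ᵀq=105.833884  D=ac−b²=30.522584
λ₁=(c·0.148−b)/D = (105.833884·0.148−14.149951)/30.522584 = 0.049585
λ₂=(a−b·0.148)/D = (2.180244−14.149951·0.148)/30.522584 = 0.002819
w* = 0.049585·p + 0.002819·q:
  w_0 = 0.049585·1.5749 + 0.002819·18.2175 = 0.1294  (Kellogg)
  w_1 = 0.049585·0.7551 + 0.002819·13.5761 = 0.0757  (Qualcomm)
  w_2 = 0.049585·3.9786 + 0.002819·22.3055 = 0.2602  (Disney)
  w_3 = 0.049585·1.2167 + 0.002819·9.3605 = 0.0867  (Chevron)
  w_4 = 0.049585·3.1072 + 0.002819·19.2898 = 0.2085  (Intel)
  w_5 = 0.049585·1.6691 + 0.002819·10.7280 = 0.1130  (Merck)
  w_6 = 0.049585·1.8483 + 0.002819·12.3564 = 0.1265  (Alcoa)
Σw_i=1.0000  μᵀw=0.1480
σ²=wᵀΣw=λ₁·μ_p+λ₂ = 0.049585·0.148 + 0.002819 = 0.010158 ≈ 0.0102

Disney (0.2602)


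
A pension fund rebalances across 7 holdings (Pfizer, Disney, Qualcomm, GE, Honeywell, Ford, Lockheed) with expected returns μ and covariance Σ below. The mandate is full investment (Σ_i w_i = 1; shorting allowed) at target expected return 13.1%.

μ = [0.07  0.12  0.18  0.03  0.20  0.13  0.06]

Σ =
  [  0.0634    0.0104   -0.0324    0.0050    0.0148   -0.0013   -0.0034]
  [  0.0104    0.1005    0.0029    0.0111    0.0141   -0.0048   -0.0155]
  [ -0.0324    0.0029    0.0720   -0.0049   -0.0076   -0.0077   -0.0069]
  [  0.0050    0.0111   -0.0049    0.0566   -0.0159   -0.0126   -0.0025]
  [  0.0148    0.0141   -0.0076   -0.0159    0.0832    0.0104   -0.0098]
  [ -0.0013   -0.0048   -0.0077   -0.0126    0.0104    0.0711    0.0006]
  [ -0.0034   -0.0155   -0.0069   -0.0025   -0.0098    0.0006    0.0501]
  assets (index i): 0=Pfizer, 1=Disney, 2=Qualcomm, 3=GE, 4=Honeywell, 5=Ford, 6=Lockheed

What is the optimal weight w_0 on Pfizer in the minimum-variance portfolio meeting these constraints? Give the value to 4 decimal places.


0.1454

u=Σ⁻¹μ = [2.8058  0.7407  4.6652  1.9276  2.6117  2.3706  2.8384]
v=Σ⁻¹𝟙 = [29.4040  6.8206  35.7750  27.3413  15.3688  21.2550  33.1089]
a=μᵀu=2.183673  b=𝟙ᵀu=17.959930  c=𝟙ᵀv=169.073566  D=ac−b²=46.642209
λ₁=(c·0.131−b)/D = (169.073566·0.131−17.959930)/46.642209 = 0.089805
λ₂=(a−b·0.131)/D = (2.183673−17.959930·0.131)/46.642209 = -0.003625
w* = 0.089805·u + -0.003625·v:
  w_0 = 0.089805·2.8058 + -0.003625·29.4040 = 0.1454  (Pfizer)
  w_1 = 0.089805·0.7407 + -0.003625·6.8206 = 0.0418  (Disney)
  w_2 = 0.089805·4.6652 + -0.003625·35.7750 = 0.2893  (Qualcomm)
  w_3 = 0.089805·1.9276 + -0.003625·27.3413 = 0.0740  (GE)
  w_4 = 0.089805·2.6117 + -0.003625·15.3688 = 0.1788  (Honeywell)
  w_5 = 0.089805·2.3706 + -0.003625·21.2550 = 0.1358  (Ford)
  w_6 = 0.089805·2.8384 + -0.003625·33.1089 = 0.1349  (Lockheed)
Σw_i=1.0000  μᵀw=0.1310
σ²=wᵀΣw=λ₁·μ_p+λ₂ = 0.089805·0.131 + -0.003625 = 0.008139 ≈ 0.0081


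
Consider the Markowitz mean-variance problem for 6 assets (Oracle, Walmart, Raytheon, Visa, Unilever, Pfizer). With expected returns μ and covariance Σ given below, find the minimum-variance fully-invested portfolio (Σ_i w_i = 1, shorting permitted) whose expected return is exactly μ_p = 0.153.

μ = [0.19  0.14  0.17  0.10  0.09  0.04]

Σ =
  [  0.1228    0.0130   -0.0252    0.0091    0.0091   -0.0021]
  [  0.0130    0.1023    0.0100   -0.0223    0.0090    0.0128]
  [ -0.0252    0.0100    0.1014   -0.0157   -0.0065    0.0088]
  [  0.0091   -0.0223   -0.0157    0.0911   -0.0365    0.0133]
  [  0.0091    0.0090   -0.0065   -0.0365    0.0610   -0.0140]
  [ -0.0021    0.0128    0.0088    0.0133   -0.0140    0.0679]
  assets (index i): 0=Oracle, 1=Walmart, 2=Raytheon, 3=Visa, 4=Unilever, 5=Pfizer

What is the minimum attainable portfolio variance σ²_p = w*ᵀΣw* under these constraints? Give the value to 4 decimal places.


g=Σ⁻¹μ = [1.4915  1.2770  2.5648  2.9361  3.1248  0.1313]
h=Σ⁻¹𝟙 = [6.0511  8.6924  15.8933  27.4923  35.3639  13.1227]
a=μᵀg=1.478262  b=𝟙ᵀg=11.525397  c=𝟙ᵀh=106.615701  D=ac−b²=24.771139
λ₁=(c·0.153−b)/D = (106.615701·0.153−11.525397)/24.771139 = 0.193241
λ₂=(a−b·0.153)/D = (1.478262−11.525397·0.153)/24.771139 = -0.011510
w* = 0.193241·g + -0.011510·h:
  w_0 = 0.193241·1.4915 + -0.011510·6.0511 = 0.2186  (Oracle)
  w_1 = 0.193241·1.2770 + -0.011510·8.6924 = 0.1467  (Walmart)
  w_2 = 0.193241·2.5648 + -0.011510·15.8933 = 0.3127  (Raytheon)
  w_3 = 0.193241·2.9361 + -0.011510·27.4923 = 0.2509  (Visa)
  w_4 = 0.193241·3.1248 + -0.011510·35.3639 = 0.1968  (Unilever)
  w_5 = 0.193241·0.1313 + -0.011510·13.1227 = -0.1257  (Pfizer)
Σw_i=1.0000  μᵀw=0.1530
σ²=wᵀΣw=λ₁·μ_p+λ₂ = 0.193241·0.153 + -0.011510 = 0.018056 ≈ 0.0181

0.0181


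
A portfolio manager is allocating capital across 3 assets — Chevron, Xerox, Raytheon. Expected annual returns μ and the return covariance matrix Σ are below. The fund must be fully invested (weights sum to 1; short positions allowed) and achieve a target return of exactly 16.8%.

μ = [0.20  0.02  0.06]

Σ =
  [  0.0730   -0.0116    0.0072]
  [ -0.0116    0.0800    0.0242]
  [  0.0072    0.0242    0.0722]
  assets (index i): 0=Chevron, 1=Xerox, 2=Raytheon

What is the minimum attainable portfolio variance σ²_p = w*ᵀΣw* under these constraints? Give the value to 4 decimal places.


0.0480

p=Σ⁻¹μ = [2.7893  0.5422  0.3711]
q=Σ⁻¹𝟙 = [14.8076  12.1344  8.3066]
a=μᵀp=0.590967  b=𝟙ᵀp=3.702592  c=𝟙ᵀq=35.248477  D=ac−b²=7.121498
λ₁=(c·0.168−b)/D = (35.248477·0.168−3.702592)/7.121498 = 0.311613
λ₂=(a−b·0.168)/D = (0.590967−3.702592·0.168)/7.121498 = -0.004363
w* = 0.311613·p + -0.004363·q:
  w_0 = 0.311613·2.7893 + -0.004363·14.8076 = 0.8046  (Chevron)
  w_1 = 0.311613·0.5422 + -0.004363·12.1344 = 0.1160  (Xerox)
  w_2 = 0.311613·0.3711 + -0.004363·8.3066 = 0.0794  (Raytheon)
Σw_i=1.0000  μᵀw=0.1680
σ²=wᵀΣw=λ₁·μ_p+λ₂ = 0.311613·0.168 + -0.004363 = 0.047988 ≈ 0.0480


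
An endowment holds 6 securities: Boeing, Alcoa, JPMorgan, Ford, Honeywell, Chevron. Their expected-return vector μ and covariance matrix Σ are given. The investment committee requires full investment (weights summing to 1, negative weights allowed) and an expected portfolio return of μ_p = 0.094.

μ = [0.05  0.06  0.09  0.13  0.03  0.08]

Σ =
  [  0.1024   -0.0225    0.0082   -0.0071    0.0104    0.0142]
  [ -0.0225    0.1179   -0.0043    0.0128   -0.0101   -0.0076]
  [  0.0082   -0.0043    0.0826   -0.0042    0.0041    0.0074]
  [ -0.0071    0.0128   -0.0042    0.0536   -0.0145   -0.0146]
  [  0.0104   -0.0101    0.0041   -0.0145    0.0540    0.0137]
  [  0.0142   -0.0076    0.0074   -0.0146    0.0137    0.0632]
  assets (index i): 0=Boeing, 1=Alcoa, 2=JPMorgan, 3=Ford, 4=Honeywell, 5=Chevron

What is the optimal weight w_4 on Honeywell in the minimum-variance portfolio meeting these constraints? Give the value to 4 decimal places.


0.1138

g=Σ⁻¹μ = [0.4056  0.4670  1.0414  3.1423  0.9143  1.6366]
h=Σ⁻¹𝟙 = [8.7716  10.3340  10.7358  28.3022  21.5630  15.7015]
a=μᵀg=0.708883  b=𝟙ᵀg=7.607143  c=𝟙ᵀh=95.408138  D=ac−b²=9.764530
λ₁=(c·0.094−b)/D = (95.408138·0.094−7.607143)/9.764530 = 0.139405
λ₂=(a−b·0.094)/D = (0.708883−7.607143·0.094)/9.764530 = -0.000634
w* = 0.139405·g + -0.000634·h:
  w_0 = 0.139405·0.4056 + -0.000634·8.7716 = 0.0510  (Boeing)
  w_1 = 0.139405·0.4670 + -0.000634·10.3340 = 0.0585  (Alcoa)
  w_2 = 0.139405·1.0414 + -0.000634·10.7358 = 0.1384  (JPMorgan)
  w_3 = 0.139405·3.1423 + -0.000634·28.3022 = 0.4201  (Ford)
  w_4 = 0.139405·0.9143 + -0.000634·21.5630 = 0.1138  (Honeywell)
  w_5 = 0.139405·1.6366 + -0.000634·15.7015 = 0.2182  (Chevron)
Σw_i=1.0000  μᵀw=0.0940
σ²=wᵀΣw=λ₁·μ_p+λ₂ = 0.139405·0.094 + -0.000634 = 0.012470 ≈ 0.0125


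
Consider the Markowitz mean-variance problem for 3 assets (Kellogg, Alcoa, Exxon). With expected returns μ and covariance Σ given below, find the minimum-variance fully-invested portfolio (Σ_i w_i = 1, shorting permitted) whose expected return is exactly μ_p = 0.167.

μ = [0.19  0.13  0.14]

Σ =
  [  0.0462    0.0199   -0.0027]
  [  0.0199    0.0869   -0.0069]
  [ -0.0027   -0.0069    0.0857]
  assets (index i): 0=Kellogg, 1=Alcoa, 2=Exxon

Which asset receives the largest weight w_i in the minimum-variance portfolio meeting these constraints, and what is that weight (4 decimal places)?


x=Σ⁻¹μ = [3.8966  0.7479  1.8166]
y=Σ⁻¹𝟙 = [18.8622  8.2143  12.9242]
a=μᵀx=1.091897  b=𝟙ᵀx=6.461056  c=𝟙ᵀy=40.000652  D=ac−b²=1.931359
λ₁=(c·0.167−b)/D = (40.000652·0.167−6.461056)/1.931359 = 0.113419
λ₂=(a−b·0.167)/D = (1.091897−6.461056·0.167)/1.931359 = 0.006680
w* = 0.113419·x + 0.006680·y:
  w_0 = 0.113419·3.8966 + 0.006680·18.8622 = 0.5679  (Kellogg)
  w_1 = 0.113419·0.7479 + 0.006680·8.2143 = 0.1397  (Alcoa)
  w_2 = 0.113419·1.8166 + 0.006680·12.9242 = 0.2924  (Exxon)
Σw_i=1.0000  μᵀw=0.1670
σ²=wᵀΣw=λ₁·μ_p+λ₂ = 0.113419·0.167 + 0.006680 = 0.025621 ≈ 0.0256

Kellogg (0.5679)


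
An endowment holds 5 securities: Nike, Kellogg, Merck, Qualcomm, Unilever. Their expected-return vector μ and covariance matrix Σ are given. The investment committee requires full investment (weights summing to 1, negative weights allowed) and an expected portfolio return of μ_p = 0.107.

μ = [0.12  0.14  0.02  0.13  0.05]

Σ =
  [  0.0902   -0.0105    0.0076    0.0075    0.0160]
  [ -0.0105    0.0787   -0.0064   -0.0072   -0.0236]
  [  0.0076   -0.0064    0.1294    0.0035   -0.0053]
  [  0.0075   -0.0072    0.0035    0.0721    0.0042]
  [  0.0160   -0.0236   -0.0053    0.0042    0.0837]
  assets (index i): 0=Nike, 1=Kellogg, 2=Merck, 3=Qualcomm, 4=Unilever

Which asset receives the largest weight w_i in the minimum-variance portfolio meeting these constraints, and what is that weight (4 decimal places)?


p=Σ⁻¹μ = [1.2730  2.4196  0.1886  1.8474  0.9555]
q=Σ⁻¹𝟙 = [8.8057  20.5998  8.5122  13.6698  15.9255]
a=μᵀp=0.783229  b=𝟙ᵀp=6.684251  c=𝟙ᵀq=67.513001  D=ac−b²=8.198961
λ₁=(c·0.107−b)/D = (67.513001·0.107−6.684251)/8.198961 = 0.065818
λ₂=(a−b·0.107)/D = (0.783229−6.684251·0.107)/8.198961 = 0.008296
w* = 0.065818·p + 0.008296·q:
  w_0 = 0.065818·1.2730 + 0.008296·8.8057 = 0.1568  (Nike)
  w_1 = 0.065818·2.4196 + 0.008296·20.5998 = 0.3301  (Kellogg)
  w_2 = 0.065818·0.1886 + 0.008296·8.5122 = 0.0830  (Merck)
  w_3 = 0.065818·1.8474 + 0.008296·13.6698 = 0.2350  (Qualcomm)
  w_4 = 0.065818·0.9555 + 0.008296·15.9255 = 0.1950  (Unilever)
Σw_i=1.0000  μᵀw=0.1070
σ²=wᵀΣw=λ₁·μ_p+λ₂ = 0.065818·0.107 + 0.008296 = 0.015338 ≈ 0.0153

Kellogg (0.3301)


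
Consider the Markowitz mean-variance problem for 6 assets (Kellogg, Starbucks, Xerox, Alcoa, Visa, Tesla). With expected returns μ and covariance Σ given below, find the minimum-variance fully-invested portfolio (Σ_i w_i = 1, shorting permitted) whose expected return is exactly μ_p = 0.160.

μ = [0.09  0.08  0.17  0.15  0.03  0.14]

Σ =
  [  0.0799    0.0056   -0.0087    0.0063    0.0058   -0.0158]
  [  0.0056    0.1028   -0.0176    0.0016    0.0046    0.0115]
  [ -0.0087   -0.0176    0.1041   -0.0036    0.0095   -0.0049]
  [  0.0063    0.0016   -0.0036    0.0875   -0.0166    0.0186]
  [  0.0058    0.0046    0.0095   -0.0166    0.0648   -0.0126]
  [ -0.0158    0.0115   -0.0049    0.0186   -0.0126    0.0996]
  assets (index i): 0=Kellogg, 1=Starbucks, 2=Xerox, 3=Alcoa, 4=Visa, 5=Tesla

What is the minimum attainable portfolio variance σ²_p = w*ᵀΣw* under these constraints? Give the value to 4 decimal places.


0.0331

u=Σ⁻¹μ = [1.3981  0.8228  1.9483  1.4989  0.6561  1.4313]
v=Σ⁻¹𝟙 = [13.3287  8.7242  11.5805  11.5478  17.1614  11.7315]
a=μᵀu=0.967783  b=𝟙ᵀu=7.755621  c=𝟙ᵀv=74.074048  D=ac−b²=11.537975
λ₁=(c·0.160−b)/D = (74.074048·0.160−7.755621)/11.537975 = 0.355021
λ₂=(a−b·0.160)/D = (0.967783−7.755621·0.160)/11.537975 = -0.023671
w* = 0.355021·u + -0.023671·v:
  w_0 = 0.355021·1.3981 + -0.023671·13.3287 = 0.1809  (Kellogg)
  w_1 = 0.355021·0.8228 + -0.023671·8.7242 = 0.0856  (Starbucks)
  w_2 = 0.355021·1.9483 + -0.023671·11.5805 = 0.4176  (Xerox)
  w_3 = 0.355021·1.4989 + -0.023671·11.5478 = 0.2588  (Alcoa)
  w_4 = 0.355021·0.6561 + -0.023671·17.1614 = -0.1733  (Visa)
  w_5 = 0.355021·1.4313 + -0.023671·11.7315 = 0.2305  (Tesla)
Σw_i=1.0000  μᵀw=0.1600
σ²=wᵀΣw=λ₁·μ_p+λ₂ = 0.355021·0.160 + -0.023671 = 0.033132 ≈ 0.0331


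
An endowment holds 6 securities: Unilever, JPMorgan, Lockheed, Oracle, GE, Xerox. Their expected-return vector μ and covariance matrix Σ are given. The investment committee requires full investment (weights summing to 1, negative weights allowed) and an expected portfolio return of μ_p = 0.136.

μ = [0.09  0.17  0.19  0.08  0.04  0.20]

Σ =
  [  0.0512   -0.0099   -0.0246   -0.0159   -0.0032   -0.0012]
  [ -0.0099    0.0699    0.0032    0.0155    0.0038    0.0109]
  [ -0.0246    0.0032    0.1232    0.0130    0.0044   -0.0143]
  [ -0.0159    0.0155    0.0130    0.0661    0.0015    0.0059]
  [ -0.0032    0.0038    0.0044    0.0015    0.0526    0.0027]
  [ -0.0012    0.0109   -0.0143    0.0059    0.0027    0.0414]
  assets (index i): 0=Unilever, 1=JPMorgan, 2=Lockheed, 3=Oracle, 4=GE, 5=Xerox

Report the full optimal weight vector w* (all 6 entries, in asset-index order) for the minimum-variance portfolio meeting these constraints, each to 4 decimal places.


x=Σ⁻¹μ = [3.8061  1.8519  2.7874  0.6627  0.3341  5.3002]
y=Σ⁻¹𝟙 = [35.4989  10.4065  15.5030  15.6017  17.4230  24.4389]
a=μᵀx=2.313405  b=𝟙ᵀx=14.742390  c=𝟙ᵀy=118.871885  D=ac−b²=57.660789
λ₁=(c·0.136−b)/D = (118.871885·0.136−14.742390)/57.660789 = 0.024699
λ₂=(a−b·0.136)/D = (2.313405−14.742390·0.136)/57.660789 = 0.005349
w* = 0.024699·x + 0.005349·y:
  w_0 = 0.024699·3.8061 + 0.005349·35.4989 = 0.2839  (Unilever)
  w_1 = 0.024699·1.8519 + 0.005349·10.4065 = 0.1014  (JPMorgan)
  w_2 = 0.024699·2.7874 + 0.005349·15.5030 = 0.1518  (Lockheed)
  w_3 = 0.024699·0.6627 + 0.005349·15.6017 = 0.0998  (Oracle)
  w_4 = 0.024699·0.3341 + 0.005349·17.4230 = 0.1015  (GE)
  w_5 = 0.024699·5.3002 + 0.005349·24.4389 = 0.2616  (Xerox)
Σw_i=1.0000  μᵀw=0.1360
σ²=wᵀΣw=λ₁·μ_p+λ₂ = 0.024699·0.136 + 0.005349 = 0.008708 ≈ 0.0087

0.2839  0.1014  0.1518  0.0998  0.1015  0.2616


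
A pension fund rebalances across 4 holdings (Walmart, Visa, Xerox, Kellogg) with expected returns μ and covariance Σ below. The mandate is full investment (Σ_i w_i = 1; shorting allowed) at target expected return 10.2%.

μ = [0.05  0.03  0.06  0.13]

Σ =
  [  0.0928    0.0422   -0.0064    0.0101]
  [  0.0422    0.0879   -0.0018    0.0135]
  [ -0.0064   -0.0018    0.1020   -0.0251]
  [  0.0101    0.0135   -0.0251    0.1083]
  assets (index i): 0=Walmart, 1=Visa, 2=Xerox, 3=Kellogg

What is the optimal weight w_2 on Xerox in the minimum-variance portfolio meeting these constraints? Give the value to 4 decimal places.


0.3496

x=Σ⁻¹μ = [0.4947  -0.0897  0.9592  1.3877]
y=Σ⁻¹𝟙 = [7.6258  6.3306  13.0409  10.7557]
a=μᵀx=0.259998  b=𝟙ᵀx=2.751902  c=𝟙ᵀy=37.753008  D=ac−b²=2.242746
λ₁=(c·0.102−b)/D = (37.753008·0.102−2.751902)/2.242746 = 0.489982
λ₂=(a−b·0.102)/D = (0.259998−2.751902·0.102)/2.242746 = -0.009228
w* = 0.489982·x + -0.009228·y:
  w_0 = 0.489982·0.4947 + -0.009228·7.6258 = 0.1720  (Walmart)
  w_1 = 0.489982·-0.0897 + -0.009228·6.3306 = -0.1024  (Visa)
  w_2 = 0.489982·0.9592 + -0.009228·13.0409 = 0.3496  (Xerox)
  w_3 = 0.489982·1.3877 + -0.009228·10.7557 = 0.5807  (Kellogg)
Σw_i=1.0000  μᵀw=0.1020
σ²=wᵀΣw=λ₁·μ_p+λ₂ = 0.489982·0.102 + -0.009228 = 0.040750 ≈ 0.0408


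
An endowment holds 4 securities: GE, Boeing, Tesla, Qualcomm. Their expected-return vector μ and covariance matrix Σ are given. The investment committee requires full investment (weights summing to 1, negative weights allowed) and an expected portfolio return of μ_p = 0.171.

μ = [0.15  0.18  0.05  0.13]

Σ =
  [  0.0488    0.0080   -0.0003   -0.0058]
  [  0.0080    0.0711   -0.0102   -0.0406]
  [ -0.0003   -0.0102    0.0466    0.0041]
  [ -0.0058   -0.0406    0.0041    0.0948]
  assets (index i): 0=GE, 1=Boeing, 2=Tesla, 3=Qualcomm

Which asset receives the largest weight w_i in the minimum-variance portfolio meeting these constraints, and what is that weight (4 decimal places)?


u=Σ⁻¹μ = [2.7635  4.3799  1.7556  3.3402]
v=Σ⁻¹𝟙 = [18.6587  28.7400  25.8570  22.8803]
a=μᵀu=1.724928  b=𝟙ᵀu=12.239275  c=𝟙ᵀv=96.135876  D=ac−b²=16.027574
λ₁=(c·0.171−b)/D = (96.135876·0.171−12.239275)/16.027574 = 0.262046
λ₂=(a−b·0.171)/D = (1.724928−12.239275·0.171)/16.027574 = -0.022960
w* = 0.262046·u + -0.022960·v:
  w_0 = 0.262046·2.7635 + -0.022960·18.6587 = 0.2958  (GE)
  w_1 = 0.262046·4.3799 + -0.022960·28.7400 = 0.4879  (Boeing)
  w_2 = 0.262046·1.7556 + -0.022960·25.8570 = -0.1336  (Tesla)
  w_3 = 0.262046·3.3402 + -0.022960·22.8803 = 0.3500  (Qualcomm)
Σw_i=1.0000  μᵀw=0.1710
σ²=wᵀΣw=λ₁·μ_p+λ₂ = 0.262046·0.171 + -0.022960 = 0.021850 ≈ 0.0219

Boeing (0.4879)


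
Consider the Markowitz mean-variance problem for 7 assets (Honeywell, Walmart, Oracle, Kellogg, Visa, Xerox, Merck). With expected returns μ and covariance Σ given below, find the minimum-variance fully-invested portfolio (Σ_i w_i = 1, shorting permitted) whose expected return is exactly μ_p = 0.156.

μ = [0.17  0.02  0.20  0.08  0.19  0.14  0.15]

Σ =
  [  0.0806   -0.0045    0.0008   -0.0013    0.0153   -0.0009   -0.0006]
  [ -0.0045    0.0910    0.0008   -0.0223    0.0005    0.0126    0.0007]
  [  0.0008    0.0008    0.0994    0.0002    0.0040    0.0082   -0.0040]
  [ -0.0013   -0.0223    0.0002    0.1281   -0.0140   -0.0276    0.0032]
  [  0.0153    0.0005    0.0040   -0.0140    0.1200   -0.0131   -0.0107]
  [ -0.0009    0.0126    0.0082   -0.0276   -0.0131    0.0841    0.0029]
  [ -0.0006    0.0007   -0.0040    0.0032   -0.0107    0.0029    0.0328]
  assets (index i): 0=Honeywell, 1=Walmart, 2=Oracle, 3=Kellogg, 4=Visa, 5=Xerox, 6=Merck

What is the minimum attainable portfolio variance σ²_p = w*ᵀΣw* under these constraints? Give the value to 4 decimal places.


0.0107

p=Σ⁻¹μ = [1.7834  0.2598  1.9533  1.2170  2.1170  2.0031  5.2332]
q=Σ⁻¹𝟙 = [11.2346  12.4964  9.4604  13.7805  12.6822  14.5733  33.0846]
a=μᵀp=2.264058  b=𝟙ᵀp=14.566907  c=𝟙ᵀq=107.312015  D=ac−b²=30.765818
λ₁=(c·0.156−b)/D = (107.312015·0.156−14.566907)/30.765818 = 0.070655
λ₂=(a−b·0.156)/D = (2.264058−14.566907·0.156)/30.765818 = -0.000272
w* = 0.070655·p + -0.000272·q:
  w_0 = 0.070655·1.7834 + -0.000272·11.2346 = 0.1229  (Honeywell)
  w_1 = 0.070655·0.2598 + -0.000272·12.4964 = 0.0150  (Walmart)
  w_2 = 0.070655·1.9533 + -0.000272·9.4604 = 0.1354  (Oracle)
  w_3 = 0.070655·1.2170 + -0.000272·13.7805 = 0.0822  (Kellogg)
  w_4 = 0.070655·2.1170 + -0.000272·12.6822 = 0.1461  (Visa)
  w_5 = 0.070655·2.0031 + -0.000272·14.5733 = 0.1376  (Xerox)
  w_6 = 0.070655·5.2332 + -0.000272·33.0846 = 0.3607  (Merck)
Σw_i=1.0000  μᵀw=0.1560
σ²=wᵀΣw=λ₁·μ_p+λ₂ = 0.070655·0.156 + -0.000272 = 0.010750 ≈ 0.0107


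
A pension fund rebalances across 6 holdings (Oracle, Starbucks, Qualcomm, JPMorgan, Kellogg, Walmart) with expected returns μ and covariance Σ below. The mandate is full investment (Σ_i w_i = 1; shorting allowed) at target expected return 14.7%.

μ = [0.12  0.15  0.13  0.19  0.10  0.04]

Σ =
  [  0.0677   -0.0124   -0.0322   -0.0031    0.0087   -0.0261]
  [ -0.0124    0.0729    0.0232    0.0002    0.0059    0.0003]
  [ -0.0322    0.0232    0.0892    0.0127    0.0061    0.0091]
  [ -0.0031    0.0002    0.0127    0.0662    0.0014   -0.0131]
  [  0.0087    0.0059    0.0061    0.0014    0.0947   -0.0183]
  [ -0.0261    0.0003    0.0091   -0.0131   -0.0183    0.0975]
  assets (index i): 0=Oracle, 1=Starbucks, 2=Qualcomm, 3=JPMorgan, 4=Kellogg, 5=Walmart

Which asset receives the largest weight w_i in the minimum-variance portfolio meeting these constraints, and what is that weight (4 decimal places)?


x=Σ⁻¹μ = [3.6208  2.1025  1.5428  3.0750  0.7936  1.7912]
y=Σ⁻¹𝟙 = [31.7033  13.8468  13.6012  18.0251  9.8350  21.6989]
a=μᵀx=1.685681  b=𝟙ᵀx=12.925796  c=𝟙ᵀy=108.710266  D=ac−b²=16.174614
λ₁=(c·0.147−b)/D = (108.710266·0.147−12.925796)/16.174614 = 0.188852
λ₂=(a−b·0.147)/D = (1.685681−12.925796·0.147)/16.174614 = -0.013256
w* = 0.188852·x + -0.013256·y:
  w_0 = 0.188852·3.6208 + -0.013256·31.7033 = 0.2635  (Oracle)
  w_1 = 0.188852·2.1025 + -0.013256·13.8468 = 0.2135  (Starbucks)
  w_2 = 0.188852·1.5428 + -0.013256·13.6012 = 0.1111  (Qualcomm)
  w_3 = 0.188852·3.0750 + -0.013256·18.0251 = 0.3418  (JPMorgan)
  w_4 = 0.188852·0.7936 + -0.013256·9.8350 = 0.0195  (Kellogg)
  w_5 = 0.188852·1.7912 + -0.013256·21.6989 = 0.0506  (Walmart)
Σw_i=1.0000  μᵀw=0.1470
σ²=wᵀΣw=λ₁·μ_p+λ₂ = 0.188852·0.147 + -0.013256 = 0.014505 ≈ 0.0145

JPMorgan (0.3418)


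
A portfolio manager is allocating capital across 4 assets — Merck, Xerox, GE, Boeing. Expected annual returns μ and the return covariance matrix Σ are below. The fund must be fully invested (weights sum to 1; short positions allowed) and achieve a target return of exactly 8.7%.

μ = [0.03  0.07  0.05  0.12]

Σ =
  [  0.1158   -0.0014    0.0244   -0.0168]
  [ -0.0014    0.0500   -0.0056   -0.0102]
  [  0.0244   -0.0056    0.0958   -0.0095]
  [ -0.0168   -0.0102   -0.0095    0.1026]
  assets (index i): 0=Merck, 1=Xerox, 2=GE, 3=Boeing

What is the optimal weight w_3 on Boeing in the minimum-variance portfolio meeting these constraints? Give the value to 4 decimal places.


0.4174

p=Σ⁻¹μ = [0.3497  1.7857  0.6828  1.4676]
q=Σ⁻¹𝟙 = [8.7157  24.4727  11.1003  14.6345]
a=μᵀp=0.345736  b=𝟙ᵀp=4.285714  c=𝟙ᵀq=58.923190  D=ac−b²=2.004524
λ₁=(c·0.087−b)/D = (58.923190·0.087−4.285714)/2.004524 = 0.419353
λ₂=(a−b·0.087)/D = (0.345736−4.285714·0.087)/2.004524 = -0.013530
w* = 0.419353·p + -0.013530·q:
  w_0 = 0.419353·0.3497 + -0.013530·8.7157 = 0.0287  (Merck)
  w_1 = 0.419353·1.7857 + -0.013530·24.4727 = 0.4177  (Xerox)
  w_2 = 0.419353·0.6828 + -0.013530·11.1003 = 0.1361  (GE)
  w_3 = 0.419353·1.4676 + -0.013530·14.6345 = 0.4174  (Boeing)
Σw_i=1.0000  μᵀw=0.0870
σ²=wᵀΣw=λ₁·μ_p+λ₂ = 0.419353·0.087 + -0.013530 = 0.022954 ≈ 0.0230


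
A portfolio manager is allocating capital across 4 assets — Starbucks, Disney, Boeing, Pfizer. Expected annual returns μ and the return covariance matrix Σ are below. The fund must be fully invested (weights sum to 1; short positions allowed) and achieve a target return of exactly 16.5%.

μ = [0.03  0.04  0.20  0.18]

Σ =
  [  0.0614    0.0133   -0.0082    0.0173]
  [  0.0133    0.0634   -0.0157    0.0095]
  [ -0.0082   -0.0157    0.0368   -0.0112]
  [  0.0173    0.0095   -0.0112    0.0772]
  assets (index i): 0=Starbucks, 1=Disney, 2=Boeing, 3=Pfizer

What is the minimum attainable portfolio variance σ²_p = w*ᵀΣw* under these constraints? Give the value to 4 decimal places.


0.0131

g=Σ⁻¹μ = [0.1627  1.9233  7.2376  3.1085]
h=Σ⁻¹𝟙 = [13.5888  21.6818  43.5797  13.5626]
a=μᵀg=2.088867  b=𝟙ᵀg=12.432137  c=𝟙ᵀh=92.412871  D=ac−b²=38.480210
λ₁=(c·0.165−b)/D = (92.412871·0.165−12.432137)/38.480210 = 0.073180
λ₂=(a−b·0.165)/D = (2.088867−12.432137·0.165)/38.480210 = 0.000976
w* = 0.073180·g + 0.000976·h:
  w_0 = 0.073180·0.1627 + 0.000976·13.5888 = 0.0252  (Starbucks)
  w_1 = 0.073180·1.9233 + 0.000976·21.6818 = 0.1619  (Disney)
  w_2 = 0.073180·7.2376 + 0.000976·43.5797 = 0.5722  (Boeing)
  w_3 = 0.073180·3.1085 + 0.000976·13.5626 = 0.2407  (Pfizer)
Σw_i=1.0000  μᵀw=0.1650
σ²=wᵀΣw=λ₁·μ_p+λ₂ = 0.073180·0.165 + 0.000976 = 0.013051 ≈ 0.0131


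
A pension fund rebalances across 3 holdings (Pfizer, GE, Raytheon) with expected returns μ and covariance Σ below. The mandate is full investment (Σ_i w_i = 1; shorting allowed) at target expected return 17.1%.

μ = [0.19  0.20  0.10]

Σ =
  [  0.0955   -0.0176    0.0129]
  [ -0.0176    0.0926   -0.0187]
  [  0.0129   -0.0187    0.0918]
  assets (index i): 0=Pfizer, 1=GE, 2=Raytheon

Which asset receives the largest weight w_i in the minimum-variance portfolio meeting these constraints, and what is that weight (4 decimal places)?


GE (0.4161)

x=Σ⁻¹μ = [2.3377  2.8761  1.3467]
y=Σ⁻¹𝟙 = [11.6545  15.5219  12.4174]
a=μᵀx=1.154044  b=𝟙ᵀx=6.560455  c=𝟙ᵀy=39.593693  D=ac−b²=2.653306
λ₁=(c·0.171−b)/D = (39.593693·0.171−6.560455)/2.653306 = 0.079171
λ₂=(a−b·0.171)/D = (1.154044−6.560455·0.171)/2.653306 = 0.012138
w* = 0.079171·x + 0.012138·y:
  w_0 = 0.079171·2.3377 + 0.012138·11.6545 = 0.3265  (Pfizer)
  w_1 = 0.079171·2.8761 + 0.012138·15.5219 = 0.4161  (GE)
  w_2 = 0.079171·1.3467 + 0.012138·12.4174 = 0.2573  (Raytheon)
Σw_i=1.0000  μᵀw=0.1710
σ²=wᵀΣw=λ₁·μ_p+λ₂ = 0.079171·0.171 + 0.012138 = 0.025677 ≈ 0.0257


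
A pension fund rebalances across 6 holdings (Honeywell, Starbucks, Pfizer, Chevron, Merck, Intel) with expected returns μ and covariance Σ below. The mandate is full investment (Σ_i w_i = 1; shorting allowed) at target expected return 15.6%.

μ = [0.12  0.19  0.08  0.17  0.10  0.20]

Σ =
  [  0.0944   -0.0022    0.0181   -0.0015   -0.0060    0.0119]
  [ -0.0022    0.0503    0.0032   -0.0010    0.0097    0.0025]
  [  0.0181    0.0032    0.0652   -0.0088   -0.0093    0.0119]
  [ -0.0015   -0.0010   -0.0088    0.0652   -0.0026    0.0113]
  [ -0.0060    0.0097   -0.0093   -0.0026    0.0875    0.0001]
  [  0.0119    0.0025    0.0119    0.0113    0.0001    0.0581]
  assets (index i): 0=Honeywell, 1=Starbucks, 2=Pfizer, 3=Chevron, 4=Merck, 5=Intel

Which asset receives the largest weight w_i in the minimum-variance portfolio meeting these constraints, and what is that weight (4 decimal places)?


g=Σ⁻¹μ = [0.9910  3.5078  0.7950  2.4044  0.9751  2.4563]
h=Σ⁻¹𝟙 = [8.1337  16.8649  14.6949  16.7739  12.1673  8.5269]
a=μᵀg=1.846524  b=𝟙ᵀg=11.129649  c=𝟙ᵀh=77.161627  D=ac−b²=18.611670
λ₁=(c·0.156−b)/D = (77.161627·0.156−11.129649)/18.611670 = 0.048763
λ₂=(a−b·0.156)/D = (1.846524−11.129649·0.156)/18.611670 = 0.005926
w* = 0.048763·g + 0.005926·h:
  w_0 = 0.048763·0.9910 + 0.005926·8.1337 = 0.0965  (Honeywell)
  w_1 = 0.048763·3.5078 + 0.005926·16.8649 = 0.2710  (Starbucks)
  w_2 = 0.048763·0.7950 + 0.005926·14.6949 = 0.1259  (Pfizer)
  w_3 = 0.048763·2.4044 + 0.005926·16.7739 = 0.2167  (Chevron)
  w_4 = 0.048763·0.9751 + 0.005926·12.1673 = 0.1197  (Merck)
  w_5 = 0.048763·2.4563 + 0.005926·8.5269 = 0.1703  (Intel)
Σw_i=1.0000  μᵀw=0.1560
σ²=wᵀΣw=λ₁·μ_p+λ₂ = 0.048763·0.156 + 0.005926 = 0.013533 ≈ 0.0135

Starbucks (0.2710)
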